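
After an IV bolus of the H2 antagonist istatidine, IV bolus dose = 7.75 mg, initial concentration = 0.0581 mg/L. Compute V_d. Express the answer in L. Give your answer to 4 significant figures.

133.4 L

Vd = Dose / C₀ = 7.750 / 0.0581 = 133.4 L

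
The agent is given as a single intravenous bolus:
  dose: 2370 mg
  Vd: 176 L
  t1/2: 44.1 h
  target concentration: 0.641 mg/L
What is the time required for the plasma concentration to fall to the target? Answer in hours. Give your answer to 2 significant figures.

190 h

C₀ = Dose / Vd = 2370 / 176 = 13.47 mg/L
k = ln2 / t½ = 0.693147 / 44.1 = 0.01572 h⁻¹
t = ln(C₀ / C) / k = ln(13.47 / 0.641) / 0.01572
  = ln(21.01) / 0.01572 = 3.045 / 0.01572 = 193.7 h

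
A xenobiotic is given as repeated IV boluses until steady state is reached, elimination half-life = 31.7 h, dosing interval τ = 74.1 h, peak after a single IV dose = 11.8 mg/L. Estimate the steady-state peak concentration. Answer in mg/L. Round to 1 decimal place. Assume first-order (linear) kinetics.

14.7 mg/L

k = ln2 / t½ = 0.693147 / 31.7 = 0.02187 h⁻¹
e^(−kτ) = e^(−0.02187 × 74.1) = 0.1978
Accumulation ratio R = 1 / (1 − e^(−kτ)) = 1 / (1 − 0.1978) = 1.247
Steady-state peak = C₀ × R = 11.8 × 1.247 = 14.71 mg/L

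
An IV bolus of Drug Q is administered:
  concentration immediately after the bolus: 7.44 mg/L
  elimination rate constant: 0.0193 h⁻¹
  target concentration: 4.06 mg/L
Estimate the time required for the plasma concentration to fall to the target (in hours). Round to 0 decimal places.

t = ln(C₀ / C) / k = ln(7.440 / 4.06) / 0.01930
  = ln(1.833) / 0.01930 = 0.6060 / 0.01930 = 31.40 h

31 h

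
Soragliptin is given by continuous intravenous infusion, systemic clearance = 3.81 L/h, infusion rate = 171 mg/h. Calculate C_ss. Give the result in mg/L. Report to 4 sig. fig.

44.88 mg/L

At steady state Css = R₀ / CL = 171 / 3.810 = 44.88 mg/L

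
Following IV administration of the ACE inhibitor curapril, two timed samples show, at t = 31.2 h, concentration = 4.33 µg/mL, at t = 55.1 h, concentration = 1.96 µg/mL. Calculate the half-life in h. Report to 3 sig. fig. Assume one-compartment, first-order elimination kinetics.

20.9 h

k = ln(C₁/C₂) / (t₂ − t₁) = ln(4.33/1.96) / (55.1 − 31.2)
  = 0.7926 / 23.90 = 0.03316 h⁻¹
t½ = ln2 / k = 0.693147 / 0.03316 = 20.90 h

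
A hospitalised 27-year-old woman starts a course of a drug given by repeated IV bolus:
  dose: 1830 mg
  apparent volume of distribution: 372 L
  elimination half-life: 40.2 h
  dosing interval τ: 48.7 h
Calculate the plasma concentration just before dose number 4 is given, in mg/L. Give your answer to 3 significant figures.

C₀ per dose = Dose / Vd = 1830 / 372 = 4.919 mg/L
k = ln2 / t½ = 0.693147 / 40.2 = 0.01724 h⁻¹
Fraction remaining after one interval: r = e^(−kτ) = e^(−0.01724 × 48.7) = 0.4319
Before dose 4, 3 doses have been given (aged 1τ, 2τ, 3τ).
C_trough = C₀ × (r + r² + … + r^3) = C₀ × r(1−r^3)/(1−r)
        = 4.919 × 0.4319 × (1 − 0.08057) / (1 − 0.4319) = 3.438 mg/L

3.44 mg/L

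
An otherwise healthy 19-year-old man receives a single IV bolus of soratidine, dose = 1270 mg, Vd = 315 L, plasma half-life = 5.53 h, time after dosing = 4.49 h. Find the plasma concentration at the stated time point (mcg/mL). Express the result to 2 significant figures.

C₀ = Dose / Vd = 1270 / 315 = 4.032 mg/L
k = ln2 / t½ = 0.693147 / 5.53 = 0.1253 h⁻¹
C = C₀ · e^(−k·t) = 4.032 × e^(−0.1253 × 4.49)
  = 4.032 × 0.5697 = 2.297 mg/L
(2.297 mg/L = 2.297 mcg/mL)

2.3 mcg/mL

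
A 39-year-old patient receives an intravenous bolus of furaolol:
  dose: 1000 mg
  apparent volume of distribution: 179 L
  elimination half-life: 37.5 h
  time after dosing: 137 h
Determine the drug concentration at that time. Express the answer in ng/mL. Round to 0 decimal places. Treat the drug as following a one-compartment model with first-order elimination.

444 ng/mL

C₀ = Dose / Vd = 1000 / 179 = 5.587 mg/L
k = ln2 / t½ = 0.693147 / 37.5 = 0.01848 h⁻¹
C = C₀ · e^(−k·t) = 5.587 × e^(−0.01848 × 137)
  = 5.587 × 0.07952 = 0.4443 mg/L
Convert: 0.4443 mg/L × 1000 = 444.3 ng/mL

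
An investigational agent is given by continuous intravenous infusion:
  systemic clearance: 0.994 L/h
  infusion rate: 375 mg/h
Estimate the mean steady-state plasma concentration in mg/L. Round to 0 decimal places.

377 mg/L

At steady state Css = R₀ / CL = 375 / 0.9940 = 377.3 mg/L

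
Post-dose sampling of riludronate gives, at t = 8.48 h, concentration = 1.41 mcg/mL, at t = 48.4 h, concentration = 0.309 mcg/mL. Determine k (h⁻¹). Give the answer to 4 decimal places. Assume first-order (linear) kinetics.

k = ln(C₁/C₂) / (t₂ − t₁) = ln(1.41/0.309) / (48.4 − 8.48)
  = 1.518 / 39.92 = 0.03803 h⁻¹

0.0380 h⁻¹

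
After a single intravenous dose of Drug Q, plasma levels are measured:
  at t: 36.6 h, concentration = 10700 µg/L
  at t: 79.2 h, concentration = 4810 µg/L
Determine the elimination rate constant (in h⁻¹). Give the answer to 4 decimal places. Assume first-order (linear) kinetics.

k = ln(C₁/C₂) / (t₂ − t₁) = ln(10700/4810) / (79.2 − 36.6)
  = 0.7995 / 42.60 = 0.01877 h⁻¹

0.0188 h⁻¹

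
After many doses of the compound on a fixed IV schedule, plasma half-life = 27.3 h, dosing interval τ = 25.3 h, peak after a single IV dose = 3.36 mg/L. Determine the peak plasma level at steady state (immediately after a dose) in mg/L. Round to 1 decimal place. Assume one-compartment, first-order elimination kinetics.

7.1 mg/L

k = ln2 / t½ = 0.693147 / 27.3 = 0.02539 h⁻¹
e^(−kτ) = e^(−0.02539 × 25.3) = 0.5260
Accumulation ratio R = 1 / (1 − e^(−kτ)) = 1 / (1 − 0.5260) = 2.110
Steady-state peak = C₀ × R = 3.36 × 2.110 = 7.090 mg/L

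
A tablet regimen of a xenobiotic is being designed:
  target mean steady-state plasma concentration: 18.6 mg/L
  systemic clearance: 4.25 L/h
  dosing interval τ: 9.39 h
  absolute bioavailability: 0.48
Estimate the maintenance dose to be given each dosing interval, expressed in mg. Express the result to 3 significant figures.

1550 mg

At steady state, F × (Dose/τ) = Css × CL.
Dose = Css × CL × τ / F = 18.6 × 4.250 × 9.39 / 0.48 = 1546 mg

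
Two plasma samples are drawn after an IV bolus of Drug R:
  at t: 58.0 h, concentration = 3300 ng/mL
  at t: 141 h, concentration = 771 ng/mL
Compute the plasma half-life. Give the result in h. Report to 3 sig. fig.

k = ln(C₁/C₂) / (t₂ − t₁) = ln(3300/771) / (141 − 58.0)
  = 1.454 / 83.00 = 0.01752 h⁻¹
t½ = ln2 / k = 0.693147 / 0.01752 = 39.56 h

39.6 h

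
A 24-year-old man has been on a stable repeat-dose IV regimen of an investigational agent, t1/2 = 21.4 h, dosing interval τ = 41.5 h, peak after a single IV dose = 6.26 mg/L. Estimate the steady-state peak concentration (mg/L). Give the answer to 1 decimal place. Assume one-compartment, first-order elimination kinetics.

8.5 mg/L

k = ln2 / t½ = 0.693147 / 21.4 = 0.03239 h⁻¹
e^(−kτ) = e^(−0.03239 × 41.5) = 0.2608
Accumulation ratio R = 1 / (1 − e^(−kτ)) = 1 / (1 − 0.2608) = 1.353
Steady-state peak = C₀ × R = 6.26 × 1.353 = 8.470 mg/L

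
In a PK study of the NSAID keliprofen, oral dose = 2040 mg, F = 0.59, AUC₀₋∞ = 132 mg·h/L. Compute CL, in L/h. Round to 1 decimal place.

CL = F·Dose / AUC = 0.59 × 2040 / 132 = 9.118 L/h

9.1 L/h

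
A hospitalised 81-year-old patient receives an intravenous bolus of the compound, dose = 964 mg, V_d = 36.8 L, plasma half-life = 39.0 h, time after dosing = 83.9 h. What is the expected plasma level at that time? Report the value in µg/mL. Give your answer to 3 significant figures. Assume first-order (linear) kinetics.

5.90 µg/mL

C₀ = Dose / Vd = 964.0 / 36.8 = 26.20 mg/L
k = ln2 / t½ = 0.693147 / 39.0 = 0.01777 h⁻¹
C = C₀ · e^(−k·t) = 26.20 × e^(−0.01777 × 83.9)
  = 26.20 × 0.2252 = 5.900 mg/L
(5.900 mg/L = 5.900 µg/mL)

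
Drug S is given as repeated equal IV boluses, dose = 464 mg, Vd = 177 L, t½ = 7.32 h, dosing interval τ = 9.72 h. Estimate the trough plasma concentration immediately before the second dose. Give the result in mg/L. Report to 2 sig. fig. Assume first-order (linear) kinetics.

C₀ per dose = Dose / Vd = 464 / 177 = 2.621 mg/L
k = ln2 / t½ = 0.693147 / 7.32 = 0.09469 h⁻¹
Fraction remaining after one interval: r = e^(−kτ) = e^(−0.09469 × 9.72) = 0.3984
Before dose 2, 1 dose has been given (aged 1τ).
C_trough = C₀ × r = 2.621 × 0.3984 = 1.044 mg/L

1.0 mg/L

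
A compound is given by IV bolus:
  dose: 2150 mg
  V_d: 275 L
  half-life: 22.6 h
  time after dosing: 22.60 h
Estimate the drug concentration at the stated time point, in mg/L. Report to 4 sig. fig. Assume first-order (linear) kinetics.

3.909 mg/L

C₀ = Dose / Vd = 2150 / 275 = 7.818 mg/L
k = ln2 / t½ = 0.693147 / 22.6 = 0.03067 h⁻¹
t / t½ = 22.60 / 22.6 = 1 half-lives
C = C₀ × (1/2)^1 = 7.818 × 0.5000 = 3.909 mg/L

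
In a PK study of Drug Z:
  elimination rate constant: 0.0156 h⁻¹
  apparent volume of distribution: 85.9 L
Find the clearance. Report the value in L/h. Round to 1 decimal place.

1.3 L/h

CL = k × Vd = 0.0156 × 85.9 = 1.340 L/h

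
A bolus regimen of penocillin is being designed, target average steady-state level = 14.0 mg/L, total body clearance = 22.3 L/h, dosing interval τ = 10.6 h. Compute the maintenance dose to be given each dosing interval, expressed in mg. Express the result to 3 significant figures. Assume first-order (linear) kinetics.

3310 mg

At steady state, Dose/τ = Css × CL.
Dose = Css × CL × τ = 14.0 × 22.30 × 10.6 = 3309 mg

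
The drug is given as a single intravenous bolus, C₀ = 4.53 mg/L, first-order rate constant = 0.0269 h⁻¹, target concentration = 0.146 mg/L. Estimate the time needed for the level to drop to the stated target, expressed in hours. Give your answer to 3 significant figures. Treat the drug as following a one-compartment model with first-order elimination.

128 h

t = ln(C₀ / C) / k = ln(4.530 / 0.146) / 0.02690
  = ln(31.03) / 0.02690 = 3.435 / 0.02690 = 127.7 h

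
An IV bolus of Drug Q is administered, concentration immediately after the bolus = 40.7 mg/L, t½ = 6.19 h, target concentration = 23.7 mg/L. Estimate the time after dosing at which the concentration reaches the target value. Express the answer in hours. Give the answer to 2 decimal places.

k = ln2 / t½ = 0.693147 / 6.19 = 0.1120 h⁻¹
t = ln(C₀ / C) / k = ln(40.70 / 23.7) / 0.1120
  = ln(1.717) / 0.1120 = 0.5406 / 0.1120 = 4.827 h

4.83 h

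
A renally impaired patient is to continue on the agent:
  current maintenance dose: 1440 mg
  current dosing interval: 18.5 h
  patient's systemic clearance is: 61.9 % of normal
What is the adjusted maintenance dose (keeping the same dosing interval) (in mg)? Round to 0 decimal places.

891 mg

To keep the same average steady-state level, dosing rate must scale with clearance.
CL ratio = 61.9 / 100 = 0.6190
New dose (same interval) = 1440 × 0.6190 = 891.4 mg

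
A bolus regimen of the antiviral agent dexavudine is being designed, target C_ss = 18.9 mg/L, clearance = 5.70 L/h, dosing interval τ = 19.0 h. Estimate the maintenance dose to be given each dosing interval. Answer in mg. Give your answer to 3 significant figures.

At steady state, Dose/τ = Css × CL.
Dose = Css × CL × τ = 18.9 × 5.700 × 19.0 = 2047 mg

2050 mg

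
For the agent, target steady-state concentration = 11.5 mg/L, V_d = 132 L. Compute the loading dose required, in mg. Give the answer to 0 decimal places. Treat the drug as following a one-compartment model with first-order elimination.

1518 mg

LD = Css × Vd = 11.5 × 132 = 1518 mg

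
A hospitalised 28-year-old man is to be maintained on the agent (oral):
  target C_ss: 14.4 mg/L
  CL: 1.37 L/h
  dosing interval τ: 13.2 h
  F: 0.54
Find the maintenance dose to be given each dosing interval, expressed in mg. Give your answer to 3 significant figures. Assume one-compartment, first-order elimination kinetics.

482 mg

At steady state, F × (Dose/τ) = Css × CL.
Dose = Css × CL × τ / F = 14.4 × 1.370 × 13.2 / 0.54 = 482.2 mg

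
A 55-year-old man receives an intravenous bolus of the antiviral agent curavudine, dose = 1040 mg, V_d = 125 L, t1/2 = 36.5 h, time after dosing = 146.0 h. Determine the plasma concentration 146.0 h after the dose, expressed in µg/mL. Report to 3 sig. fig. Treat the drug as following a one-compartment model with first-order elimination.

C₀ = Dose / Vd = 1040 / 125 = 8.320 mg/L
k = ln2 / t½ = 0.693147 / 36.5 = 0.01899 h⁻¹
t / t½ = 146.0 / 36.5 = 4 half-lives
C = C₀ × (1/2)^4 = 8.320 × 0.06250 = 0.5200 mg/L
(0.5200 mg/L = 0.5200 µg/mL)

0.520 µg/mL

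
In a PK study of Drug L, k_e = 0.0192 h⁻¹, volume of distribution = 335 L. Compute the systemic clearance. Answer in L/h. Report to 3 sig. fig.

CL = k × Vd = 0.0192 × 335 = 6.432 L/h

6.43 L/h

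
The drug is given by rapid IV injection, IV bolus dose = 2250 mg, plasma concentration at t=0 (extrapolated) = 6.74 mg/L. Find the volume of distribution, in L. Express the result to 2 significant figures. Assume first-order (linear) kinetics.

Vd = Dose / C₀ = 2250 / 6.74 = 333.8 L

330 L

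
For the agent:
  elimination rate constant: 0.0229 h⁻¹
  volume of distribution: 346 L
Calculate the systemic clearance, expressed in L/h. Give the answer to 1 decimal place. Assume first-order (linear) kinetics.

7.9 L/h

CL = k × Vd = 0.0229 × 346 = 7.923 L/h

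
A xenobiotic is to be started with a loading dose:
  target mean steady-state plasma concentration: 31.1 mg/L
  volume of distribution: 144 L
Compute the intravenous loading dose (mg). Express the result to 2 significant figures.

4500 mg

LD = Css × Vd = 31.1 × 144 = 4478 mg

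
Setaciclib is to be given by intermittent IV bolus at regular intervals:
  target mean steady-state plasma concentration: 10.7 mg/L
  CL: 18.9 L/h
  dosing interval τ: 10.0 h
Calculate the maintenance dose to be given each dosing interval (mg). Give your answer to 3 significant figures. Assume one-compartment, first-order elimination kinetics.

At steady state, Dose/τ = Css × CL.
Dose = Css × CL × τ = 10.7 × 18.90 × 10.0 = 2022 mg

2020 mg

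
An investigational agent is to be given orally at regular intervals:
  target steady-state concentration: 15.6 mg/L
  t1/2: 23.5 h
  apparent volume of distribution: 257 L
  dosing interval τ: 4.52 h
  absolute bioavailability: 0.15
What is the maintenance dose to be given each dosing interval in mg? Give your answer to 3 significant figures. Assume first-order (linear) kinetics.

3560 mg

k = ln2 / t½ = 0.693147 / 23.5 = 0.02950 h⁻¹
CL = k × Vd = 0.02950 × 257 = 7.582 L/h
At steady state, F × (Dose/τ) = Css × CL.
Dose = Css × CL × τ / F = 15.6 × 7.582 × 4.52 / 0.15 = 3564 mg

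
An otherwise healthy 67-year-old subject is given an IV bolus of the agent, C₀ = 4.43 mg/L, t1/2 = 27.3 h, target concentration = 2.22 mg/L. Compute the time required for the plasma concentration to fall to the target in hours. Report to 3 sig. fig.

k = ln2 / t½ = 0.693147 / 27.3 = 0.02539 h⁻¹
t = ln(C₀ / C) / k = ln(4.430 / 2.22) / 0.02539
  = ln(1.995) / 0.02539 = 0.6906 / 0.02539 = 27.20 h

27.2 h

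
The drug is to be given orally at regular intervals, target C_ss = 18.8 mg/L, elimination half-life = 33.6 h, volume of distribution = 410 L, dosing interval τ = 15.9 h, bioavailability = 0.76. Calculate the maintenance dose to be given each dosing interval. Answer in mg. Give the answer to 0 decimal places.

3327 mg

k = ln2 / t½ = 0.693147 / 33.6 = 0.02063 h⁻¹
CL = k × Vd = 0.02063 × 410 = 8.458 L/h
At steady state, F × (Dose/τ) = Css × CL.
Dose = Css × CL × τ / F = 18.8 × 8.458 × 15.9 / 0.76 = 3327 mg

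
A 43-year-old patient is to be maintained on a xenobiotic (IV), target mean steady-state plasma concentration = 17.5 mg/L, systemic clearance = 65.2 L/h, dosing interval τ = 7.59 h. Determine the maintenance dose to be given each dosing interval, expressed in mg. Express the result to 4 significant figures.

8660 mg

At steady state, Dose/τ = Css × CL.
Dose = Css × CL × τ = 17.5 × 65.20 × 7.59 = 8660 mg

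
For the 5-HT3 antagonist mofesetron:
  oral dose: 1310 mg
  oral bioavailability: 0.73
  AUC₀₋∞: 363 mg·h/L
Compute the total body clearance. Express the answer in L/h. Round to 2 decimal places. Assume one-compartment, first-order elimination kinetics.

CL = F·Dose / AUC = 0.73 × 1310 / 363 = 2.634 L/h

2.63 L/h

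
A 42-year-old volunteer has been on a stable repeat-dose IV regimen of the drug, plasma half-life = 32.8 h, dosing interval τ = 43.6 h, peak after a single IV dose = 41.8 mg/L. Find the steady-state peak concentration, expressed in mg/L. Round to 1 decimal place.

69.4 mg/L

k = ln2 / t½ = 0.693147 / 32.8 = 0.02113 h⁻¹
e^(−kτ) = e^(−0.02113 × 43.6) = 0.3980
Accumulation ratio R = 1 / (1 − e^(−kτ)) = 1 / (1 − 0.3980) = 1.661
Steady-state peak = C₀ × R = 41.8 × 1.661 = 69.43 mg/L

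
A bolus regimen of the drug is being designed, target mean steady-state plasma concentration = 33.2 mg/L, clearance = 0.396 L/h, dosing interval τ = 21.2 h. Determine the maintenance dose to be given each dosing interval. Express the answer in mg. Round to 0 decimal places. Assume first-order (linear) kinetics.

279 mg

At steady state, Dose/τ = Css × CL.
Dose = Css × CL × τ = 33.2 × 0.3960 × 21.2 = 278.7 mg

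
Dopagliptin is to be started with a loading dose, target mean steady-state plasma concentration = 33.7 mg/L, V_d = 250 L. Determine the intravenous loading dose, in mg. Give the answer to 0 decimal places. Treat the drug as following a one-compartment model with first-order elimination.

8425 mg

LD = Css × Vd = 33.7 × 250 = 8425 mg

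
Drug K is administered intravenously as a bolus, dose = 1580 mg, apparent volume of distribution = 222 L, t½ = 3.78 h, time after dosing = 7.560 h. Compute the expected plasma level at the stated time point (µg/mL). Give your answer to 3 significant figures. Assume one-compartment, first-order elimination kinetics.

C₀ = Dose / Vd = 1580 / 222 = 7.117 mg/L
k = ln2 / t½ = 0.693147 / 3.78 = 0.1834 h⁻¹
t / t½ = 7.560 / 3.78 = 2 half-lives
C = C₀ × (1/2)^2 = 7.117 × 0.2500 = 1.779 mg/L
(1.779 mg/L = 1.779 µg/mL)

1.78 µg/mL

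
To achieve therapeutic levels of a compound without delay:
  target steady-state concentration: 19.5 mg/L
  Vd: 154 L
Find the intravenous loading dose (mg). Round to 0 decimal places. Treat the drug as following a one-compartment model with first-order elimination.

3003 mg

LD = Css × Vd = 19.5 × 154 = 3003 mg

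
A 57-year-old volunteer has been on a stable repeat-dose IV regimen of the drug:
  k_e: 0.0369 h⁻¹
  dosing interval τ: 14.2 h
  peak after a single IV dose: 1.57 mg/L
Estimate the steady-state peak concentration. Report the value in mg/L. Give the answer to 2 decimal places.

e^(−kτ) = e^(−0.03690 × 14.2) = 0.5922
Accumulation ratio R = 1 / (1 − e^(−kτ)) = 1 / (1 − 0.5922) = 2.452
Steady-state peak = C₀ × R = 1.57 × 2.452 = 3.850 mg/L

3.85 mg/L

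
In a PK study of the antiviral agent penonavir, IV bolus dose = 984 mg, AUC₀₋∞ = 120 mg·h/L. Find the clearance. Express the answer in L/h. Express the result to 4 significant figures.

CL = Dose / AUC = 984 / 120 = 8.200 L/h

8.200 L/h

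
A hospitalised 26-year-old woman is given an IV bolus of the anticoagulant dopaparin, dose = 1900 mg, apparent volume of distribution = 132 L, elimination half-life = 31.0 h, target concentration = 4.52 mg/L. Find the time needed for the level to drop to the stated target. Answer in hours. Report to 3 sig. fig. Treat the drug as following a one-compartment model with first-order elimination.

51.8 h

C₀ = Dose / Vd = 1900 / 132 = 14.39 mg/L
k = ln2 / t½ = 0.693147 / 31.0 = 0.02236 h⁻¹
t = ln(C₀ / C) / k = ln(14.39 / 4.52) / 0.02236
  = ln(3.184) / 0.02236 = 1.158 / 0.02236 = 51.79 h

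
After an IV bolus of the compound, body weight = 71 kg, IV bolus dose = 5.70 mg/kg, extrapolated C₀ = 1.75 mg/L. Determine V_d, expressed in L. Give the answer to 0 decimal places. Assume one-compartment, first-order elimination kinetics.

Dose = 5.70 × 71 = 404.7 mg
Vd = Dose / C₀ = 404.7 / 1.75 = 231.3 L

231 L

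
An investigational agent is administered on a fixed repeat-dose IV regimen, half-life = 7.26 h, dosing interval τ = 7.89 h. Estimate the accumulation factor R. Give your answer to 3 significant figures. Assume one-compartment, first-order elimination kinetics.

1.89

k = ln2 / t½ = 0.693147 / 7.26 = 0.09547 h⁻¹
e^(−kτ) = e^(−0.09547 × 7.89) = 0.4708
Accumulation ratio R = 1 / (1 − e^(−kτ)) = 1 / (1 − 0.4708) = 1.890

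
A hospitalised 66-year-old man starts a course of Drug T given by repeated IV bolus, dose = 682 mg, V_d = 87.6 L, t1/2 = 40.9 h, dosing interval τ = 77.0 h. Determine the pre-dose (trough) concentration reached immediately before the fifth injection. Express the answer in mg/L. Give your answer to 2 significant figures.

C₀ per dose = Dose / Vd = 682 / 87.6 = 7.785 mg/L
k = ln2 / t½ = 0.693147 / 40.9 = 0.01695 h⁻¹
Fraction remaining after one interval: r = e^(−kτ) = e^(−0.01695 × 77.0) = 0.2711
Before dose 5, 4 doses have been given (aged 1τ, 2τ, 3τ, 4τ).
C_trough = C₀ × (r + r² + … + r^4) = C₀ × r(1−r^4)/(1−r)
        = 7.785 × 0.2711 × (1 − 0.005402) / (1 − 0.2711) = 2.880 mg/L

2.9 mg/L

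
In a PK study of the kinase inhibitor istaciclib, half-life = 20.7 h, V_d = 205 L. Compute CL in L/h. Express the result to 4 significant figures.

6.865 L/h

k = ln2 / t½ = 0.693147 / 20.7 = 0.03349 h⁻¹
CL = k × Vd = 0.03349 × 205 = 6.865 L/h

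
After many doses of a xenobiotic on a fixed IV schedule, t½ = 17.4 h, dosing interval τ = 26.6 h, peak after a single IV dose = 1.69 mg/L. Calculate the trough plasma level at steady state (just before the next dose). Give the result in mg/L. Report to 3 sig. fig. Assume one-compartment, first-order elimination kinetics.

k = ln2 / t½ = 0.693147 / 17.4 = 0.03984 h⁻¹
e^(−kτ) = e^(−0.03984 × 26.6) = 0.3465
Accumulation ratio R = 1 / (1 − e^(−kτ)) = 1 / (1 − 0.3465) = 1.530
Steady-state trough = C₀ × R × e^(−kτ) = 1.69 × 1.530 × 0.3465 = 0.8959 mg/L

0.896 mg/L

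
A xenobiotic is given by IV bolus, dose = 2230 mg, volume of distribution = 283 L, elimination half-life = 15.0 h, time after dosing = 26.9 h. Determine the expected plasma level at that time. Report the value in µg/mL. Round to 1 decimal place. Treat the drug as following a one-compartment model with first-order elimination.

2.3 µg/mL

C₀ = Dose / Vd = 2230 / 283 = 7.880 mg/L
k = ln2 / t½ = 0.693147 / 15.0 = 0.04621 h⁻¹
C = C₀ · e^(−k·t) = 7.880 × e^(−0.04621 × 26.9)
  = 7.880 × 0.2885 = 2.273 mg/L
(2.273 mg/L = 2.273 µg/mL)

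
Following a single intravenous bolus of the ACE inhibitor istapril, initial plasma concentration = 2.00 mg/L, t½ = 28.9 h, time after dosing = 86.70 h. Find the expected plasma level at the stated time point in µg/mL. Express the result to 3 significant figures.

0.250 µg/mL

k = ln2 / t½ = 0.693147 / 28.9 = 0.02398 h⁻¹
t / t½ = 86.70 / 28.9 = 3 half-lives
C = C₀ × (1/2)^3 = 2.000 × 0.1250 = 0.2500 mg/L
(0.2500 mg/L = 0.2500 µg/mL)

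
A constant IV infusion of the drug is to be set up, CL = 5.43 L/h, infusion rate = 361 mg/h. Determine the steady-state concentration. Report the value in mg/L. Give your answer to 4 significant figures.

At steady state Css = R₀ / CL = 361 / 5.430 = 66.48 mg/L

66.48 mg/L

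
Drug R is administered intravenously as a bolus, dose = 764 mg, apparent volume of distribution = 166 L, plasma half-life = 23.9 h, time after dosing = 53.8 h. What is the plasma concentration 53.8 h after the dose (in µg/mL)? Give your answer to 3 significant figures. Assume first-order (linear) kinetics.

C₀ = Dose / Vd = 764.0 / 166 = 4.602 mg/L
k = ln2 / t½ = 0.693147 / 23.9 = 0.02900 h⁻¹
C = C₀ · e^(−k·t) = 4.602 × e^(−0.02900 × 53.8)
  = 4.602 × 0.2101 = 0.9669 mg/L
(0.9669 mg/L = 0.9669 µg/mL)

0.967 µg/mL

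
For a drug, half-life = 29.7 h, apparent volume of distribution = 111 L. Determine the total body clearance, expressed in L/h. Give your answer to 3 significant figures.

2.59 L/h

k = ln2 / t½ = 0.693147 / 29.7 = 0.02334 h⁻¹
CL = k × Vd = 0.02334 × 111 = 2.591 L/h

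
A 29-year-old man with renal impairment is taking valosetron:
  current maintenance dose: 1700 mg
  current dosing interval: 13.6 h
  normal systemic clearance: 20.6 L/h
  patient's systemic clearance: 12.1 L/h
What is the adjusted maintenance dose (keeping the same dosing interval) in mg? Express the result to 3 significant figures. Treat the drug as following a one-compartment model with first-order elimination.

To keep the same average steady-state level, dosing rate must scale with clearance.
CL ratio = 12.1 / 20.6 = 0.5874
New dose (same interval) = 1700 × 0.5874 = 998.6 mg

999 mg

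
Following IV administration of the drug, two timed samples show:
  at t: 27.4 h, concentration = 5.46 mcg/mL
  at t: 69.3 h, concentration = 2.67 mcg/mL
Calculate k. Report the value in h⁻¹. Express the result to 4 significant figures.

0.01707 h⁻¹

k = ln(C₁/C₂) / (t₂ − t₁) = ln(5.46/2.67) / (69.3 − 27.4)
  = 0.7154 / 41.90 = 0.01707 h⁻¹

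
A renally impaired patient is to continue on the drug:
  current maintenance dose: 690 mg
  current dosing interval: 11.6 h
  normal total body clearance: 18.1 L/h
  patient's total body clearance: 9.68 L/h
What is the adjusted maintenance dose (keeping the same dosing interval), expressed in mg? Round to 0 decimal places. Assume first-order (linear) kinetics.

369 mg

To keep the same average steady-state level, dosing rate must scale with clearance.
CL ratio = 9.68 / 18.1 = 0.5348
New dose (same interval) = 690 × 0.5348 = 369.0 mg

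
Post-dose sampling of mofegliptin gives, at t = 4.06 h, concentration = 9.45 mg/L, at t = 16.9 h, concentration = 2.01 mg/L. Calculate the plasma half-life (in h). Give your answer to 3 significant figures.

k = ln(C₁/C₂) / (t₂ − t₁) = ln(9.45/2.01) / (16.9 − 4.06)
  = 1.548 / 12.84 = 0.1206 h⁻¹
t½ = ln2 / k = 0.693147 / 0.1206 = 5.747 h

5.75 h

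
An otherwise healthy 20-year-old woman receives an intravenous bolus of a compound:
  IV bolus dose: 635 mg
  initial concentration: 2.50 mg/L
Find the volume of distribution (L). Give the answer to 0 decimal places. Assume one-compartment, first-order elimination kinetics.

Vd = Dose / C₀ = 635.0 / 2.50 = 254.0 L

254 L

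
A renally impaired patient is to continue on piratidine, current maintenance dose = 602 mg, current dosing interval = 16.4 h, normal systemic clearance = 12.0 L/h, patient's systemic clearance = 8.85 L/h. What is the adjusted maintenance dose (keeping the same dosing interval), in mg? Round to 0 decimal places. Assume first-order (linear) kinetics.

444 mg

To keep the same average steady-state level, dosing rate must scale with clearance.
CL ratio = 8.85 / 12.0 = 0.7375
New dose (same interval) = 602 × 0.7375 = 444.0 mg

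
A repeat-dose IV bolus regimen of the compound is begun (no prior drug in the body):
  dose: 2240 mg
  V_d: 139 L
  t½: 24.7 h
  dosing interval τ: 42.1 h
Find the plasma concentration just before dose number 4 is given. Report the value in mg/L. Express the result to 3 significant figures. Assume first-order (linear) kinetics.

6.93 mg/L

C₀ per dose = Dose / Vd = 2240 / 139 = 16.12 mg/L
k = ln2 / t½ = 0.693147 / 24.7 = 0.02806 h⁻¹
Fraction remaining after one interval: r = e^(−kτ) = e^(−0.02806 × 42.1) = 0.3069
Before dose 4, 3 doses have been given (aged 1τ, 2τ, 3τ).
C_trough = C₀ × (r + r² + … + r^3) = C₀ × r(1−r^3)/(1−r)
        = 16.12 × 0.3069 × (1 − 0.02891) / (1 − 0.3069) = 6.931 mg/L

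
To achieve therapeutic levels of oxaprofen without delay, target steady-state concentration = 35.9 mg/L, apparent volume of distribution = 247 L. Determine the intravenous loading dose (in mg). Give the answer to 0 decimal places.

8867 mg

LD = Css × Vd = 35.9 × 247 = 8867 mg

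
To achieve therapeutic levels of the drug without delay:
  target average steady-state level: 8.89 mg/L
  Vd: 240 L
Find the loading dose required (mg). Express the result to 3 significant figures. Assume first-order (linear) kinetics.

2130 mg

LD = Css × Vd = 8.89 × 240 = 2134 mg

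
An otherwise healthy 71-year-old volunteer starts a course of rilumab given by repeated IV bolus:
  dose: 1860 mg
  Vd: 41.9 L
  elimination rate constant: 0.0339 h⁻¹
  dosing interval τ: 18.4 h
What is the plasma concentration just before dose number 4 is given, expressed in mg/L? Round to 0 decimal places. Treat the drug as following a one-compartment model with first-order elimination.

43 mg/L

C₀ per dose = Dose / Vd = 1860 / 41.9 = 44.39 mg/L
Fraction remaining after one interval: r = e^(−kτ) = e^(−0.03390 × 18.4) = 0.5359
Before dose 4, 3 doses have been given (aged 1τ, 2τ, 3τ).
C_trough = C₀ × (r + r² + … + r^3) = C₀ × r(1−r^3)/(1−r)
        = 44.39 × 0.5359 × (1 − 0.1539) / (1 − 0.5359) = 43.37 mg/L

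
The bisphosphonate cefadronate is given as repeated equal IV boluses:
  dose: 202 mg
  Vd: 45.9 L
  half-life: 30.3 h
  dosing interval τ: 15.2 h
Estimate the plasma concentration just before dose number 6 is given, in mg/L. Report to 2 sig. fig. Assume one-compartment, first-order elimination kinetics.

C₀ per dose = Dose / Vd = 202 / 45.9 = 4.401 mg/L
k = ln2 / t½ = 0.693147 / 30.3 = 0.02288 h⁻¹
Fraction remaining after one interval: r = e^(−kτ) = e^(−0.02288 × 15.2) = 0.7063
Before dose 6, 5 doses have been given (aged 1τ, 2τ, 3τ, 4τ, 5τ).
C_trough = C₀ × (r + r² + … + r^5) = C₀ × r(1−r^5)/(1−r)
        = 4.401 × 0.7063 × (1 − 0.1758) / (1 − 0.7063) = 8.723 mg/L

8.7 mg/L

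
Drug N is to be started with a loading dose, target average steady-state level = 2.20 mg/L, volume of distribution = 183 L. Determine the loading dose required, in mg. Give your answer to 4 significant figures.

LD = Css × Vd = 2.20 × 183 = 402.6 mg

402.6 mg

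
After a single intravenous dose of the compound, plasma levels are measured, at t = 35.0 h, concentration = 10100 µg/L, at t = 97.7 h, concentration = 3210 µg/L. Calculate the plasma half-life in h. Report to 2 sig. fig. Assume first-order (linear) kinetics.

k = ln(C₁/C₂) / (t₂ − t₁) = ln(10100/3210) / (97.7 − 35.0)
  = 1.146 / 62.70 = 0.01828 h⁻¹
t½ = ln2 / k = 0.693147 / 0.01828 = 37.92 h

38 h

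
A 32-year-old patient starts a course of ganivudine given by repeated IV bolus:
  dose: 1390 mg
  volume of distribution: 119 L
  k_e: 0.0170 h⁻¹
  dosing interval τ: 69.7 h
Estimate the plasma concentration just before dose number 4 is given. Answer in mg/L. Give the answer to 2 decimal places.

5.00 mg/L

C₀ per dose = Dose / Vd = 1390 / 119 = 11.68 mg/L
Fraction remaining after one interval: r = e^(−kτ) = e^(−0.01700 × 69.7) = 0.3058
Before dose 4, 3 doses have been given (aged 1τ, 2τ, 3τ).
C_trough = C₀ × (r + r² + … + r^3) = C₀ × r(1−r^3)/(1−r)
        = 11.68 × 0.3058 × (1 − 0.02860) / (1 − 0.3058) = 4.998 mg/L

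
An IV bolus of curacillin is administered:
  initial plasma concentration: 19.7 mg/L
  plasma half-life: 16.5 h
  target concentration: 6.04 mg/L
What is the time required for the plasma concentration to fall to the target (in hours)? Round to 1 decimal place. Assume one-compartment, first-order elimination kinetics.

k = ln2 / t½ = 0.693147 / 16.5 = 0.04201 h⁻¹
t = ln(C₀ / C) / k = ln(19.70 / 6.04) / 0.04201
  = ln(3.262) / 0.04201 = 1.182 / 0.04201 = 28.14 h

28.1 h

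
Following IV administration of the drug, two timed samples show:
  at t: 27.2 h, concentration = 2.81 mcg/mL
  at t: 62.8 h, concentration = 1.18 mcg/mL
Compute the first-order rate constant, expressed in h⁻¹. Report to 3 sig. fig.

k = ln(C₁/C₂) / (t₂ − t₁) = ln(2.81/1.18) / (62.8 − 27.2)
  = 0.8677 / 35.60 = 0.02437 h⁻¹

0.0244 h⁻¹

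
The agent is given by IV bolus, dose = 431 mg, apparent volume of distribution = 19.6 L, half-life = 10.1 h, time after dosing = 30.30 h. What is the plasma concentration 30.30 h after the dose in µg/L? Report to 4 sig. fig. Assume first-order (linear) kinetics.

C₀ = Dose / Vd = 431.0 / 19.6 = 21.99 mg/L
k = ln2 / t½ = 0.693147 / 10.1 = 0.06863 h⁻¹
t / t½ = 30.30 / 10.1 = 3 half-lives
C = C₀ × (1/2)^3 = 21.99 × 0.1250 = 2.749 mg/L
Convert: 2.749 mg/L × 1000 = 2749 µg/L

2749 µg/L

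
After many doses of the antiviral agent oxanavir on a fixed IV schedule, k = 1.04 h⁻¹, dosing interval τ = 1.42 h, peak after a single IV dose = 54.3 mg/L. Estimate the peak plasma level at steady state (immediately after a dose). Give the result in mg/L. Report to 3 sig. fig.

e^(−kτ) = e^(−1.040 × 1.42) = 0.2284
Accumulation ratio R = 1 / (1 − e^(−kτ)) = 1 / (1 − 0.2284) = 1.296
Steady-state peak = C₀ × R = 54.3 × 1.296 = 70.37 mg/L

70.4 mg/L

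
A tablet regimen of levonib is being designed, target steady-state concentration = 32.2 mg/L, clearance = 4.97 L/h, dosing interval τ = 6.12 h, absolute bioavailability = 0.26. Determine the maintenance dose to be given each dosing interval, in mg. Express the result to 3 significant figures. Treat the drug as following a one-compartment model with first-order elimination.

At steady state, F × (Dose/τ) = Css × CL.
Dose = Css × CL × τ / F = 32.2 × 4.970 × 6.12 / 0.26 = 3767 mg

3770 mg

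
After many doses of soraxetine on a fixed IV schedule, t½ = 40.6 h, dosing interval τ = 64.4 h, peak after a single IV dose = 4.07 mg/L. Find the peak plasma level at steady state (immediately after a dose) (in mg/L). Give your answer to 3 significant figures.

6.10 mg/L

k = ln2 / t½ = 0.693147 / 40.6 = 0.01707 h⁻¹
e^(−kτ) = e^(−0.01707 × 64.4) = 0.3331
Accumulation ratio R = 1 / (1 − e^(−kτ)) = 1 / (1 − 0.3331) = 1.499
Steady-state peak = C₀ × R = 4.07 × 1.499 = 6.101 mg/L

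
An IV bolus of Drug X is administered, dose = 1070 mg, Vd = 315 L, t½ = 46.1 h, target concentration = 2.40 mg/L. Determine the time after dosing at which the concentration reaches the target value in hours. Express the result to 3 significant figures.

C₀ = Dose / Vd = 1070 / 315 = 3.397 mg/L
k = ln2 / t½ = 0.693147 / 46.1 = 0.01504 h⁻¹
t = ln(C₀ / C) / k = ln(3.397 / 2.40) / 0.01504
  = ln(1.415) / 0.01504 = 0.3471 / 0.01504 = 23.08 h

23.1 h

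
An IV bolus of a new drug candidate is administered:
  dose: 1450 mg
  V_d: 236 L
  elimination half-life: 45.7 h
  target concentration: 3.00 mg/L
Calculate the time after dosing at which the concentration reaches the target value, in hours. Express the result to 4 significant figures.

C₀ = Dose / Vd = 1450 / 236 = 6.144 mg/L
k = ln2 / t½ = 0.693147 / 45.7 = 0.01517 h⁻¹
t = ln(C₀ / C) / k = ln(6.144 / 3.00) / 0.01517
  = ln(2.048) / 0.01517 = 0.7169 / 0.01517 = 47.26 h

47.26 h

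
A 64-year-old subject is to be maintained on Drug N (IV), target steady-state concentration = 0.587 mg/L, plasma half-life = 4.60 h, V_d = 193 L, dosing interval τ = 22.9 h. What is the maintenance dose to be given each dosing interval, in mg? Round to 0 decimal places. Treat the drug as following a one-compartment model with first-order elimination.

391 mg

k = ln2 / t½ = 0.693147 / 4.60 = 0.1507 h⁻¹
CL = k × Vd = 0.1507 × 193 = 29.09 L/h
At steady state, Dose/τ = Css × CL.
Dose = Css × CL × τ = 0.587 × 29.09 × 22.9 = 391.0 mg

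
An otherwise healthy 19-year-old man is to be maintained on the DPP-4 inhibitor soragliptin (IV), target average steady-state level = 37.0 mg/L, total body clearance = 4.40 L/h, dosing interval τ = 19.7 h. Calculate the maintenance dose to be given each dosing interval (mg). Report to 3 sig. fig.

At steady state, Dose/τ = Css × CL.
Dose = Css × CL × τ = 37.0 × 4.400 × 19.7 = 3207 mg

3210 mg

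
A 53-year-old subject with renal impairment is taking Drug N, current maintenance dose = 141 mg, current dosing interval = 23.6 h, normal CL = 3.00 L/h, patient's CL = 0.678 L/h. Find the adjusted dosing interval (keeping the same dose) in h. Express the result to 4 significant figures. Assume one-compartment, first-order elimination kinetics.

To keep the same average steady-state level, dosing rate must scale with clearance.
CL ratio = 0.678 / 3.00 = 0.2260
New interval (same dose) = 23.6 / 0.2260 = 104.4 h

104.4 h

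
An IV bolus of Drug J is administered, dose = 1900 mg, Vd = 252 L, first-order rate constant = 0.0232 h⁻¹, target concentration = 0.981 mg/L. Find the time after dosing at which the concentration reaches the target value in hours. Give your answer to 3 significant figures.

87.9 h

C₀ = Dose / Vd = 1900 / 252 = 7.540 mg/L
t = ln(C₀ / C) / k = ln(7.540 / 0.981) / 0.02320
  = ln(7.686) / 0.02320 = 2.039 / 0.02320 = 87.89 h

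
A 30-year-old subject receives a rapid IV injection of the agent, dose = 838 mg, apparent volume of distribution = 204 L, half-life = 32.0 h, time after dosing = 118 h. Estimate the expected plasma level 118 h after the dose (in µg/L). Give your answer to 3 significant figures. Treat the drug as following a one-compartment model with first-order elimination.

C₀ = Dose / Vd = 838.0 / 204 = 4.108 mg/L
k = ln2 / t½ = 0.693147 / 32.0 = 0.02166 h⁻¹
C = C₀ · e^(−k·t) = 4.108 × e^(−0.02166 × 118)
  = 4.108 × 0.07762 = 0.3189 mg/L
Convert: 0.3189 mg/L × 1000 = 318.9 µg/L

319 µg/L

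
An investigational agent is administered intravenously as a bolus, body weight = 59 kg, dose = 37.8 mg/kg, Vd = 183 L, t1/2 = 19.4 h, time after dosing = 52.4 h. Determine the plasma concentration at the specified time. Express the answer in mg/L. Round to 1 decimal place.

1.9 mg/L

Total dose = 37.8 × 59 = 2230 mg
C₀ = Dose / Vd = 2230 / 183 = 12.19 mg/L
k = ln2 / t½ = 0.693147 / 19.4 = 0.03573 h⁻¹
C = C₀ · e^(−k·t) = 12.19 × e^(−0.03573 × 52.4)
  = 12.19 × 0.1538 = 1.875 mg/L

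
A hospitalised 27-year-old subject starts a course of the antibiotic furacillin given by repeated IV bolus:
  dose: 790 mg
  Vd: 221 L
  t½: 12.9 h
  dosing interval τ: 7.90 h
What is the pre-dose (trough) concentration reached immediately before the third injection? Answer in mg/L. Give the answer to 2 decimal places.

C₀ per dose = Dose / Vd = 790 / 221 = 3.575 mg/L
k = ln2 / t½ = 0.693147 / 12.9 = 0.05373 h⁻¹
Fraction remaining after one interval: r = e^(−kτ) = e^(−0.05373 × 7.90) = 0.6541
Before dose 3, 2 doses have been given (aged 1τ, 2τ).
C_trough = C₀ × (r + r²) = 3.575 × (0.6541 + 0.4278) = 3.868 mg/L

3.87 mg/L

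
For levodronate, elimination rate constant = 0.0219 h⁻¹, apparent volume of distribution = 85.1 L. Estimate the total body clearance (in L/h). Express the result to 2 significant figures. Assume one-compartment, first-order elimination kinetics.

CL = k × Vd = 0.0219 × 85.1 = 1.864 L/h

1.9 L/h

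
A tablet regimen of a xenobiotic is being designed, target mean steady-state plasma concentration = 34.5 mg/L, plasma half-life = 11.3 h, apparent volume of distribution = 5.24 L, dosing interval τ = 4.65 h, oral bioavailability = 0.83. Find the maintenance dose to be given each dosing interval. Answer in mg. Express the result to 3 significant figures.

k = ln2 / t½ = 0.693147 / 11.3 = 0.06134 h⁻¹
CL = k × Vd = 0.06134 × 5.24 = 0.3214 L/h
At steady state, F × (Dose/τ) = Css × CL.
Dose = Css × CL × τ / F = 34.5 × 0.3214 × 4.65 / 0.83 = 62.12 mg

62.1 mg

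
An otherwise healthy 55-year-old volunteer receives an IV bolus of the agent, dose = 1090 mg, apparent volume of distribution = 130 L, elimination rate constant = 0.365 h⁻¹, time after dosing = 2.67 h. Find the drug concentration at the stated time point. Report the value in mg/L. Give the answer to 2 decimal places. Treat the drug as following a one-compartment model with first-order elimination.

C₀ = Dose / Vd = 1090 / 130 = 8.385 mg/L
C = C₀ · e^(−k·t) = 8.385 × e^(−0.3650 × 2.67)
  = 8.385 × 0.3774 = 3.164 mg/L

3.16 mg/L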